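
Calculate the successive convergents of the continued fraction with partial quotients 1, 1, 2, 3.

1/1, 2/1, 5/3, 17/10

Using the convergent recurrence p_i = a_i*p_{i-1} + p_{i-2}, q_i = a_i*q_{i-1} + q_{i-2} with p_{-2}=0, p_{-1}=1, q_{-2}=1, q_{-1}=0:
  i=0: a_0=1, p_0 = 1*1 + 0 = 1, q_0 = 1*0 + 1 = 1.
  i=1: a_1=1, p_1 = 1*1 + 1 = 2, q_1 = 1*1 + 0 = 1.
  i=2: a_2=2, p_2 = 2*2 + 1 = 5, q_2 = 2*1 + 1 = 3.
  i=3: a_3=3, p_3 = 3*5 + 2 = 17, q_3 = 3*3 + 1 = 10.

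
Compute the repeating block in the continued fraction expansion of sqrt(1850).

[43; (86)]

Write x_i = (sqrt(1850) + m_i)/d_i with (m_0, d_0) = (0, 1). a_0 = floor(sqrt(1850)) = 43, since 43^2 = 1849 <= 1850 < 1936 = 44^2.
Iterate m_{i+1} = d_i*a_i - m_i, d_{i+1} = (1850 - m_{i+1}^2)/d_i, a_{i+1} = floor((a_0 + m_{i+1})/d_{i+1}):
  m_1 = 1*43 - 0 = 43, d_1 = (1850 - 43^2)/1 = 1/1 = 1, a_1 = floor((43 + 43)/1) = 86.
  m_2 = 1*86 - 43 = 43, d_2 = (1850 - 43^2)/1 = 1/1 = 1: (m_2, d_2) = (m_1, d_1) = (43, 1), so from here the quotient a_1 repeats; the period length is 1.
Hence the expansion of sqrt(1850) is a_0 = 43 followed by the repeating block 86 (period 1).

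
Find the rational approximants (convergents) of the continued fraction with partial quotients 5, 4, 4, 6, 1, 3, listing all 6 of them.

5/1, 21/4, 89/17, 555/106, 644/123, 2487/475

Using the convergent recurrence p_i = a_i*p_{i-1} + p_{i-2}, q_i = a_i*q_{i-1} + q_{i-2} with p_{-2}=0, p_{-1}=1, q_{-2}=1, q_{-1}=0:
  i=0: a_0=5, p_0 = 5*1 + 0 = 5, q_0 = 5*0 + 1 = 1.
  i=1: a_1=4, p_1 = 4*5 + 1 = 21, q_1 = 4*1 + 0 = 4.
  i=2: a_2=4, p_2 = 4*21 + 5 = 89, q_2 = 4*4 + 1 = 17.
  i=3: a_3=6, p_3 = 6*89 + 21 = 555, q_3 = 6*17 + 4 = 106.
  i=4: a_4=1, p_4 = 1*555 + 89 = 644, q_4 = 1*106 + 17 = 123.
  i=5: a_5=3, p_5 = 3*644 + 555 = 2487, q_5 = 3*123 + 106 = 475.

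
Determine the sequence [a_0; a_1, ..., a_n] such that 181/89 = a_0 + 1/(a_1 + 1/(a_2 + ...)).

[2; 29, 1, 2]

Run the Euclidean algorithm on 181 and 89; the successive quotients are the partial quotients a_0, a_1, ... (each step inverts the fractional part left over by the previous one):
  181 = 2*89 + 3, so a_0 = 2.
  89 = 29*3 + 2, so a_1 = 29.
  3 = 1*2 + 1, so a_2 = 1.
  2 = 2*1 + 0, so a_3 = 2.
The remainder reaches 0 after 4 divisions, so the expansion has 4 partial quotients, read off in order.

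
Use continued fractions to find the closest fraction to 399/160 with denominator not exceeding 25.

5/2

Expand x = 399/160 as a continued fraction with the Euclidean algorithm:
  399 = 2*160 + 79, so a_0 = 2.
  160 = 2*79 + 2, so a_1 = 2.
  79 = 39*2 + 1, so a_2 = 39.
  2 = 2*1 + 0, so a_3 = 2.
so x = [2; 2, 39, 2].
Convergents (p_i = a_i*p_{i-1} + p_{i-2}, q_i = a_i*q_{i-1} + q_{i-2} with p_{-2}=0, p_{-1}=1, q_{-2}=1, q_{-1}=0), until the denominator exceeds 25:
  i=0: a_0=2, p_0 = 2*1 + 0 = 2, q_0 = 2*0 + 1 = 1.
  i=1: a_1=2, p_1 = 2*2 + 1 = 5, q_1 = 2*1 + 0 = 2.
  i=2: a_2=39, p_2 = 39*5 + 2 = 197, q_2 = 39*2 + 1 = 79.
q_2 = 79 > 25, so the last convergent with denominator <= 25 is p_1/q_1 = 5/2.
The closest fraction with denominator <= 25 is either p_1/q_1 or the intermediate fraction (k*p_1 + p_0)/(k*q_1 + q_0) with the largest k >= 1 whose denominator stays <= 25; these approach x as k grows, and every other convergent or intermediate fraction in range is farther away.
Largest k: floor((25 - q_0)/q_1) = floor((25 - 1)/2) = 12.
That gives (12*5 + 2)/(12*2 + 1) = 62/25.
Compare the errors: |x - 5/2| = |399*2 - 5*160|/(160*2) = 2/320, and |x - 62/25| = |399*25 - 62*160|/(160*25) = 55/4000.
Cross-multiplying, 2*4000 = 8000 < 17600 = 55*320, so 2/320 is smaller: the convergent 5/2 is closer to x than 62/25.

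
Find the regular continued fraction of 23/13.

Run the Euclidean algorithm on 23 and 13; the successive quotients are the partial quotients a_0, a_1, ... (each step inverts the fractional part left over by the previous one):
  23 = 1*13 + 10, so a_0 = 1.
  13 = 1*10 + 3, so a_1 = 1.
  10 = 3*3 + 1, so a_2 = 3.
  3 = 3*1 + 0, so a_3 = 3.
The remainder reaches 0 after 4 divisions, so the expansion has 4 partial quotients, read off in order.

[1; 1, 3, 3]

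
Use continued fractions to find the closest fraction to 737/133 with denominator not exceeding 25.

133/24

Expand x = 737/133 as a continued fraction with the Euclidean algorithm:
  737 = 5*133 + 72, so a_0 = 5.
  133 = 1*72 + 61, so a_1 = 1.
  72 = 1*61 + 11, so a_2 = 1.
  61 = 5*11 + 6, so a_3 = 5.
  11 = 1*6 + 5, so a_4 = 1.
  6 = 1*5 + 1, so a_5 = 1.
  5 = 5*1 + 0, so a_6 = 5.
so x = [5; 1, 1, 5, 1, 1, 5].
Convergents (p_i = a_i*p_{i-1} + p_{i-2}, q_i = a_i*q_{i-1} + q_{i-2} with p_{-2}=0, p_{-1}=1, q_{-2}=1, q_{-1}=0), until the denominator exceeds 25:
  i=0: a_0=5, p_0 = 5*1 + 0 = 5, q_0 = 5*0 + 1 = 1.
  i=1: a_1=1, p_1 = 1*5 + 1 = 6, q_1 = 1*1 + 0 = 1.
  i=2: a_2=1, p_2 = 1*6 + 5 = 11, q_2 = 1*1 + 1 = 2.
  i=3: a_3=5, p_3 = 5*11 + 6 = 61, q_3 = 5*2 + 1 = 11.
  i=4: a_4=1, p_4 = 1*61 + 11 = 72, q_4 = 1*11 + 2 = 13.
  i=5: a_5=1, p_5 = 1*72 + 61 = 133, q_5 = 1*13 + 11 = 24.
  i=6: a_6=5, p_6 = 5*133 + 72 = 737, q_6 = 5*24 + 13 = 133.
q_6 = 133 > 25, so the last convergent with denominator <= 25 is p_5/q_5 = 133/24.
The closest fraction with denominator <= 25 is either p_5/q_5 or the intermediate fraction (k*p_5 + p_4)/(k*q_5 + q_4) with the largest k >= 1 whose denominator stays <= 25; these approach x as k grows, and every other convergent or intermediate fraction in range is farther away.
Largest k: floor((25 - q_4)/q_5) = floor((25 - 13)/24) = 0.
Since k = 0, no intermediate fraction beyond p_5/q_5 has denominator <= 25, so the convergent 133/24 is the closest (its error is |737*24 - 133*133|/(133*24) = 1/3192).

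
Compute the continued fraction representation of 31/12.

Run the Euclidean algorithm on 31 and 12; the successive quotients are the partial quotients a_0, a_1, ... (each step inverts the fractional part left over by the previous one):
  31 = 2*12 + 7, so a_0 = 2.
  12 = 1*7 + 5, so a_1 = 1.
  7 = 1*5 + 2, so a_2 = 1.
  5 = 2*2 + 1, so a_3 = 2.
  2 = 2*1 + 0, so a_4 = 2.
The remainder reaches 0 after 5 divisions, so the expansion has 5 partial quotients, read off in order.

[2; 1, 1, 2, 2]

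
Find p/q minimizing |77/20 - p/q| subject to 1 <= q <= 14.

50/13

Expand x = 77/20 as a continued fraction with the Euclidean algorithm:
  77 = 3*20 + 17, so a_0 = 3.
  20 = 1*17 + 3, so a_1 = 1.
  17 = 5*3 + 2, so a_2 = 5.
  3 = 1*2 + 1, so a_3 = 1.
  2 = 2*1 + 0, so a_4 = 2.
so x = [3; 1, 5, 1, 2].
Convergents (p_i = a_i*p_{i-1} + p_{i-2}, q_i = a_i*q_{i-1} + q_{i-2} with p_{-2}=0, p_{-1}=1, q_{-2}=1, q_{-1}=0), until the denominator exceeds 14:
  i=0: a_0=3, p_0 = 3*1 + 0 = 3, q_0 = 3*0 + 1 = 1.
  i=1: a_1=1, p_1 = 1*3 + 1 = 4, q_1 = 1*1 + 0 = 1.
  i=2: a_2=5, p_2 = 5*4 + 3 = 23, q_2 = 5*1 + 1 = 6.
  i=3: a_3=1, p_3 = 1*23 + 4 = 27, q_3 = 1*6 + 1 = 7.
  i=4: a_4=2, p_4 = 2*27 + 23 = 77, q_4 = 2*7 + 6 = 20.
q_4 = 20 > 14, so the last convergent with denominator <= 14 is p_3/q_3 = 27/7.
The closest fraction with denominator <= 14 is either p_3/q_3 or the intermediate fraction (k*p_3 + p_2)/(k*q_3 + q_2) with the largest k >= 1 whose denominator stays <= 14; these approach x as k grows, and every other convergent or intermediate fraction in range is farther away.
Largest k: floor((14 - q_2)/q_3) = floor((14 - 6)/7) = 1.
That gives (1*27 + 23)/(1*7 + 6) = 50/13.
Compare the errors: |x - 27/7| = |77*7 - 27*20|/(20*7) = 1/140, and |x - 50/13| = |77*13 - 50*20|/(20*13) = 1/260.
Cross-multiplying, 1*140 = 140 < 260 = 1*260, so 1/260 is smaller: the intermediate fraction 50/13 is closer to x than 27/7.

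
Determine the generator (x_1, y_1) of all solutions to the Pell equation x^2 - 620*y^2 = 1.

First expand sqrt(620) as a continued fraction. With x_i = (sqrt(620) + m_i)/d_i and (m_0, d_0) = (0, 1): a_0 = floor(sqrt(620)) = 24, since 24^2 = 576 <= 620 < 625 = 25^2.
Iterate m_{i+1} = d_i*a_i - m_i, d_{i+1} = (620 - m_{i+1}^2)/d_i, a_{i+1} = floor((a_0 + m_{i+1})/d_{i+1}):
  m_1 = 1*24 - 0 = 24, d_1 = (620 - 24^2)/1 = 44/1 = 44, a_1 = floor((24 + 24)/44) = 1.
  m_2 = 44*1 - 24 = 20, d_2 = (620 - 20^2)/44 = 220/44 = 5, a_2 = floor((24 + 20)/5) = 8.
  m_3 = 5*8 - 20 = 20, d_3 = (620 - 20^2)/5 = 220/5 = 44, a_3 = floor((24 + 20)/44) = 1.
  m_4 = 44*1 - 20 = 24, d_4 = (620 - 24^2)/44 = 44/44 = 1, a_4 = floor((24 + 24)/1) = 48.
  m_5 = 1*48 - 24 = 24, d_5 = (620 - 24^2)/1 = 44/1 = 44: (m_5, d_5) = (m_1, d_1) = (24, 44), so from here the quotients repeat a_1, ..., a_4; the period length is 4.
So sqrt(620) = [24; (1, 8, 1, 48)] with period length k = 4.
k is even, so the fundamental solution of x^2 - 620y^2 = 1 is (p_{k-1}, q_{k-1}) = (p_3, q_3); compute convergents through index 3.
Convergents (p_i = a_i*p_{i-1} + p_{i-2}, q_i = a_i*q_{i-1} + q_{i-2} with p_{-2}=0, p_{-1}=1, q_{-2}=1, q_{-1}=0):
  i=0: a_0=24, p_0 = 24*1 + 0 = 24, q_0 = 24*0 + 1 = 1.
  i=1: a_1=1, p_1 = 1*24 + 1 = 25, q_1 = 1*1 + 0 = 1.
  i=2: a_2=8, p_2 = 8*25 + 24 = 224, q_2 = 8*1 + 1 = 9.
  i=3: a_3=1, p_3 = 1*224 + 25 = 249, q_3 = 1*9 + 1 = 10.
Check: 249^2 - 620*10^2 = 62001 - 62000 = 1, so (x, y) = (249, 10) solves the equation, and by the theorem it is the least positive solution.

(x, y) = (249, 10)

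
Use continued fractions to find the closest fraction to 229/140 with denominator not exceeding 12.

18/11

Expand x = 229/140 as a continued fraction with the Euclidean algorithm:
  229 = 1*140 + 89, so a_0 = 1.
  140 = 1*89 + 51, so a_1 = 1.
  89 = 1*51 + 38, so a_2 = 1.
  51 = 1*38 + 13, so a_3 = 1.
  38 = 2*13 + 12, so a_4 = 2.
  13 = 1*12 + 1, so a_5 = 1.
  12 = 12*1 + 0, so a_6 = 12.
so x = [1; 1, 1, 1, 2, 1, 12].
Convergents (p_i = a_i*p_{i-1} + p_{i-2}, q_i = a_i*q_{i-1} + q_{i-2} with p_{-2}=0, p_{-1}=1, q_{-2}=1, q_{-1}=0), until the denominator exceeds 12:
  i=0: a_0=1, p_0 = 1*1 + 0 = 1, q_0 = 1*0 + 1 = 1.
  i=1: a_1=1, p_1 = 1*1 + 1 = 2, q_1 = 1*1 + 0 = 1.
  i=2: a_2=1, p_2 = 1*2 + 1 = 3, q_2 = 1*1 + 1 = 2.
  i=3: a_3=1, p_3 = 1*3 + 2 = 5, q_3 = 1*2 + 1 = 3.
  i=4: a_4=2, p_4 = 2*5 + 3 = 13, q_4 = 2*3 + 2 = 8.
  i=5: a_5=1, p_5 = 1*13 + 5 = 18, q_5 = 1*8 + 3 = 11.
  i=6: a_6=12, p_6 = 12*18 + 13 = 229, q_6 = 12*11 + 8 = 140.
q_6 = 140 > 12, so the last convergent with denominator <= 12 is p_5/q_5 = 18/11.
The closest fraction with denominator <= 12 is either p_5/q_5 or the intermediate fraction (k*p_5 + p_4)/(k*q_5 + q_4) with the largest k >= 1 whose denominator stays <= 12; these approach x as k grows, and every other convergent or intermediate fraction in range is farther away.
Largest k: floor((12 - q_4)/q_5) = floor((12 - 8)/11) = 0.
Since k = 0, no intermediate fraction beyond p_5/q_5 has denominator <= 12, so the convergent 18/11 is the closest (its error is |229*11 - 18*140|/(140*11) = 1/1540).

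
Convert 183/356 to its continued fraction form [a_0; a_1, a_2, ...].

Run the Euclidean algorithm on 183 and 356; the successive quotients are the partial quotients a_0, a_1, ... (each step inverts the fractional part left over by the previous one):
  183 = 0*356 + 183, so a_0 = 0.
  356 = 1*183 + 173, so a_1 = 1.
  183 = 1*173 + 10, so a_2 = 1.
  173 = 17*10 + 3, so a_3 = 17.
  10 = 3*3 + 1, so a_4 = 3.
  3 = 3*1 + 0, so a_5 = 3.
The remainder reaches 0 after 6 divisions, so the expansion has 6 partial quotients, read off in order.

[0; 1, 1, 17, 3, 3]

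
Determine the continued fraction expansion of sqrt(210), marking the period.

Write x_i = (sqrt(210) + m_i)/d_i with (m_0, d_0) = (0, 1). a_0 = floor(sqrt(210)) = 14, since 14^2 = 196 <= 210 < 225 = 15^2.
Iterate m_{i+1} = d_i*a_i - m_i, d_{i+1} = (210 - m_{i+1}^2)/d_i, a_{i+1} = floor((a_0 + m_{i+1})/d_{i+1}):
  m_1 = 1*14 - 0 = 14, d_1 = (210 - 14^2)/1 = 14/1 = 14, a_1 = floor((14 + 14)/14) = 2.
  m_2 = 14*2 - 14 = 14, d_2 = (210 - 14^2)/14 = 14/14 = 1, a_2 = floor((14 + 14)/1) = 28.
  m_3 = 1*28 - 14 = 14, d_3 = (210 - 14^2)/1 = 14/1 = 14: (m_3, d_3) = (m_1, d_1) = (14, 14), so from here the quotients repeat a_1, a_2; the period length is 2.
Hence the expansion of sqrt(210) is a_0 = 14 followed by the repeating block 2, 28 (period 2).

[14; (2, 28)]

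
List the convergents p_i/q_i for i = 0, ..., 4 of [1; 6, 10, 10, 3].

Using the convergent recurrence p_i = a_i*p_{i-1} + p_{i-2}, q_i = a_i*q_{i-1} + q_{i-2} with p_{-2}=0, p_{-1}=1, q_{-2}=1, q_{-1}=0:
  i=0: a_0=1, p_0 = 1*1 + 0 = 1, q_0 = 1*0 + 1 = 1.
  i=1: a_1=6, p_1 = 6*1 + 1 = 7, q_1 = 6*1 + 0 = 6.
  i=2: a_2=10, p_2 = 10*7 + 1 = 71, q_2 = 10*6 + 1 = 61.
  i=3: a_3=10, p_3 = 10*71 + 7 = 717, q_3 = 10*61 + 6 = 616.
  i=4: a_4=3, p_4 = 3*717 + 71 = 2222, q_4 = 3*616 + 61 = 1909.

1/1, 7/6, 71/61, 717/616, 2222/1909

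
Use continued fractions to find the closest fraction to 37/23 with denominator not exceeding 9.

8/5

Expand x = 37/23 as a continued fraction with the Euclidean algorithm:
  37 = 1*23 + 14, so a_0 = 1.
  23 = 1*14 + 9, so a_1 = 1.
  14 = 1*9 + 5, so a_2 = 1.
  9 = 1*5 + 4, so a_3 = 1.
  5 = 1*4 + 1, so a_4 = 1.
  4 = 4*1 + 0, so a_5 = 4.
so x = [1; 1, 1, 1, 1, 4].
Convergents (p_i = a_i*p_{i-1} + p_{i-2}, q_i = a_i*q_{i-1} + q_{i-2} with p_{-2}=0, p_{-1}=1, q_{-2}=1, q_{-1}=0), until the denominator exceeds 9:
  i=0: a_0=1, p_0 = 1*1 + 0 = 1, q_0 = 1*0 + 1 = 1.
  i=1: a_1=1, p_1 = 1*1 + 1 = 2, q_1 = 1*1 + 0 = 1.
  i=2: a_2=1, p_2 = 1*2 + 1 = 3, q_2 = 1*1 + 1 = 2.
  i=3: a_3=1, p_3 = 1*3 + 2 = 5, q_3 = 1*2 + 1 = 3.
  i=4: a_4=1, p_4 = 1*5 + 3 = 8, q_4 = 1*3 + 2 = 5.
  i=5: a_5=4, p_5 = 4*8 + 5 = 37, q_5 = 4*5 + 3 = 23.
q_5 = 23 > 9, so the last convergent with denominator <= 9 is p_4/q_4 = 8/5.
The closest fraction with denominator <= 9 is either p_4/q_4 or the intermediate fraction (k*p_4 + p_3)/(k*q_4 + q_3) with the largest k >= 1 whose denominator stays <= 9; these approach x as k grows, and every other convergent or intermediate fraction in range is farther away.
Largest k: floor((9 - q_3)/q_4) = floor((9 - 3)/5) = 1.
That gives (1*8 + 5)/(1*5 + 3) = 13/8.
Compare the errors: |x - 8/5| = |37*5 - 8*23|/(23*5) = 1/115, and |x - 13/8| = |37*8 - 13*23|/(23*8) = 3/184.
Cross-multiplying, 1*184 = 184 < 345 = 3*115, so 1/115 is smaller: the convergent 8/5 is closer to x than 13/8.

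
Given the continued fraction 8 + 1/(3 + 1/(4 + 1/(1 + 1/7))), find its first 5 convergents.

Using the convergent recurrence p_i = a_i*p_{i-1} + p_{i-2}, q_i = a_i*q_{i-1} + q_{i-2} with p_{-2}=0, p_{-1}=1, q_{-2}=1, q_{-1}=0:
  i=0: a_0=8, p_0 = 8*1 + 0 = 8, q_0 = 8*0 + 1 = 1.
  i=1: a_1=3, p_1 = 3*8 + 1 = 25, q_1 = 3*1 + 0 = 3.
  i=2: a_2=4, p_2 = 4*25 + 8 = 108, q_2 = 4*3 + 1 = 13.
  i=3: a_3=1, p_3 = 1*108 + 25 = 133, q_3 = 1*13 + 3 = 16.
  i=4: a_4=7, p_4 = 7*133 + 108 = 1039, q_4 = 7*16 + 13 = 125.

8/1, 25/3, 108/13, 133/16, 1039/125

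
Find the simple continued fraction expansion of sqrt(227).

[15; (15, 30)]

Write x_i = (sqrt(227) + m_i)/d_i with (m_0, d_0) = (0, 1). a_0 = floor(sqrt(227)) = 15, since 15^2 = 225 <= 227 < 256 = 16^2.
Iterate m_{i+1} = d_i*a_i - m_i, d_{i+1} = (227 - m_{i+1}^2)/d_i, a_{i+1} = floor((a_0 + m_{i+1})/d_{i+1}):
  m_1 = 1*15 - 0 = 15, d_1 = (227 - 15^2)/1 = 2/1 = 2, a_1 = floor((15 + 15)/2) = 15.
  m_2 = 2*15 - 15 = 15, d_2 = (227 - 15^2)/2 = 2/2 = 1, a_2 = floor((15 + 15)/1) = 30.
  m_3 = 1*30 - 15 = 15, d_3 = (227 - 15^2)/1 = 2/1 = 2: (m_3, d_3) = (m_1, d_1) = (15, 2), so from here the quotients repeat a_1, a_2; the period length is 2.
Hence the expansion of sqrt(227) is a_0 = 15 followed by the repeating block 15, 30 (period 2).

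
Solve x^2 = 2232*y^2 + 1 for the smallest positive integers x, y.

(x, y) = (7937, 168)

First expand sqrt(2232) as a continued fraction. With x_i = (sqrt(2232) + m_i)/d_i and (m_0, d_0) = (0, 1): a_0 = floor(sqrt(2232)) = 47, since 47^2 = 2209 <= 2232 < 2304 = 48^2.
Iterate m_{i+1} = d_i*a_i - m_i, d_{i+1} = (2232 - m_{i+1}^2)/d_i, a_{i+1} = floor((a_0 + m_{i+1})/d_{i+1}):
  m_1 = 1*47 - 0 = 47, d_1 = (2232 - 47^2)/1 = 23/1 = 23, a_1 = floor((47 + 47)/23) = 4.
  m_2 = 23*4 - 47 = 45, d_2 = (2232 - 45^2)/23 = 207/23 = 9, a_2 = floor((47 + 45)/9) = 10.
  m_3 = 9*10 - 45 = 45, d_3 = (2232 - 45^2)/9 = 207/9 = 23, a_3 = floor((47 + 45)/23) = 4.
  m_4 = 23*4 - 45 = 47, d_4 = (2232 - 47^2)/23 = 23/23 = 1, a_4 = floor((47 + 47)/1) = 94.
  m_5 = 1*94 - 47 = 47, d_5 = (2232 - 47^2)/1 = 23/1 = 23: (m_5, d_5) = (m_1, d_1) = (47, 23), so from here the quotients repeat a_1, ..., a_4; the period length is 4.
So sqrt(2232) = [47; (4, 10, 4, 94)] with period length k = 4.
k is even, so the fundamental solution of x^2 - 2232y^2 = 1 is (p_{k-1}, q_{k-1}) = (p_3, q_3); compute convergents through index 3.
Convergents (p_i = a_i*p_{i-1} + p_{i-2}, q_i = a_i*q_{i-1} + q_{i-2} with p_{-2}=0, p_{-1}=1, q_{-2}=1, q_{-1}=0):
  i=0: a_0=47, p_0 = 47*1 + 0 = 47, q_0 = 47*0 + 1 = 1.
  i=1: a_1=4, p_1 = 4*47 + 1 = 189, q_1 = 4*1 + 0 = 4.
  i=2: a_2=10, p_2 = 10*189 + 47 = 1937, q_2 = 10*4 + 1 = 41.
  i=3: a_3=4, p_3 = 4*1937 + 189 = 7937, q_3 = 4*41 + 4 = 168.
Check: 7937^2 - 2232*168^2 = 62995969 - 62995968 = 1, so (x, y) = (7937, 168) solves the equation, and by the theorem it is the least positive solution.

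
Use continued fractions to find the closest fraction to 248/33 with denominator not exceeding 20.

Expand x = 248/33 as a continued fraction with the Euclidean algorithm:
  248 = 7*33 + 17, so a_0 = 7.
  33 = 1*17 + 16, so a_1 = 1.
  17 = 1*16 + 1, so a_2 = 1.
  16 = 16*1 + 0, so a_3 = 16.
so x = [7; 1, 1, 16].
Convergents (p_i = a_i*p_{i-1} + p_{i-2}, q_i = a_i*q_{i-1} + q_{i-2} with p_{-2}=0, p_{-1}=1, q_{-2}=1, q_{-1}=0), until the denominator exceeds 20:
  i=0: a_0=7, p_0 = 7*1 + 0 = 7, q_0 = 7*0 + 1 = 1.
  i=1: a_1=1, p_1 = 1*7 + 1 = 8, q_1 = 1*1 + 0 = 1.
  i=2: a_2=1, p_2 = 1*8 + 7 = 15, q_2 = 1*1 + 1 = 2.
  i=3: a_3=16, p_3 = 16*15 + 8 = 248, q_3 = 16*2 + 1 = 33.
q_3 = 33 > 20, so the last convergent with denominator <= 20 is p_2/q_2 = 15/2.
The closest fraction with denominator <= 20 is either p_2/q_2 or the intermediate fraction (k*p_2 + p_1)/(k*q_2 + q_1) with the largest k >= 1 whose denominator stays <= 20; these approach x as k grows, and every other convergent or intermediate fraction in range is farther away.
Largest k: floor((20 - q_1)/q_2) = floor((20 - 1)/2) = 9.
That gives (9*15 + 8)/(9*2 + 1) = 143/19.
Compare the errors: |x - 15/2| = |248*2 - 15*33|/(33*2) = 1/66, and |x - 143/19| = |248*19 - 143*33|/(33*19) = 7/627.
Cross-multiplying, 7*66 = 462 < 627 = 1*627, so 7/627 is smaller: the intermediate fraction 143/19 is closer to x than 15/2.

143/19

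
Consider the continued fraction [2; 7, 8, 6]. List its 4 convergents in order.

2/1, 15/7, 122/57, 747/349

Using the convergent recurrence p_i = a_i*p_{i-1} + p_{i-2}, q_i = a_i*q_{i-1} + q_{i-2} with p_{-2}=0, p_{-1}=1, q_{-2}=1, q_{-1}=0:
  i=0: a_0=2, p_0 = 2*1 + 0 = 2, q_0 = 2*0 + 1 = 1.
  i=1: a_1=7, p_1 = 7*2 + 1 = 15, q_1 = 7*1 + 0 = 7.
  i=2: a_2=8, p_2 = 8*15 + 2 = 122, q_2 = 8*7 + 1 = 57.
  i=3: a_3=6, p_3 = 6*122 + 15 = 747, q_3 = 6*57 + 7 = 349.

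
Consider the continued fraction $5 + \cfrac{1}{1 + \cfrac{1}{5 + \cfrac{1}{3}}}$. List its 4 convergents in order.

5/1, 6/1, 35/6, 111/19

Using the convergent recurrence p_i = a_i*p_{i-1} + p_{i-2}, q_i = a_i*q_{i-1} + q_{i-2} with p_{-2}=0, p_{-1}=1, q_{-2}=1, q_{-1}=0:
  i=0: a_0=5, p_0 = 5*1 + 0 = 5, q_0 = 5*0 + 1 = 1.
  i=1: a_1=1, p_1 = 1*5 + 1 = 6, q_1 = 1*1 + 0 = 1.
  i=2: a_2=5, p_2 = 5*6 + 5 = 35, q_2 = 5*1 + 1 = 6.
  i=3: a_3=3, p_3 = 3*35 + 6 = 111, q_3 = 3*6 + 1 = 19.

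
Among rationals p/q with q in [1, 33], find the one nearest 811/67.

230/19

Expand x = 811/67 as a continued fraction with the Euclidean algorithm:
  811 = 12*67 + 7, so a_0 = 12.
  67 = 9*7 + 4, so a_1 = 9.
  7 = 1*4 + 3, so a_2 = 1.
  4 = 1*3 + 1, so a_3 = 1.
  3 = 3*1 + 0, so a_4 = 3.
so x = [12; 9, 1, 1, 3].
Convergents (p_i = a_i*p_{i-1} + p_{i-2}, q_i = a_i*q_{i-1} + q_{i-2} with p_{-2}=0, p_{-1}=1, q_{-2}=1, q_{-1}=0), until the denominator exceeds 33:
  i=0: a_0=12, p_0 = 12*1 + 0 = 12, q_0 = 12*0 + 1 = 1.
  i=1: a_1=9, p_1 = 9*12 + 1 = 109, q_1 = 9*1 + 0 = 9.
  i=2: a_2=1, p_2 = 1*109 + 12 = 121, q_2 = 1*9 + 1 = 10.
  i=3: a_3=1, p_3 = 1*121 + 109 = 230, q_3 = 1*10 + 9 = 19.
  i=4: a_4=3, p_4 = 3*230 + 121 = 811, q_4 = 3*19 + 10 = 67.
q_4 = 67 > 33, so the last convergent with denominator <= 33 is p_3/q_3 = 230/19.
The closest fraction with denominator <= 33 is either p_3/q_3 or the intermediate fraction (k*p_3 + p_2)/(k*q_3 + q_2) with the largest k >= 1 whose denominator stays <= 33; these approach x as k grows, and every other convergent or intermediate fraction in range is farther away.
Largest k: floor((33 - q_2)/q_3) = floor((33 - 10)/19) = 1.
That gives (1*230 + 121)/(1*19 + 10) = 351/29.
Compare the errors: |x - 230/19| = |811*19 - 230*67|/(67*19) = 1/1273, and |x - 351/29| = |811*29 - 351*67|/(67*29) = 2/1943.
Cross-multiplying, 1*1943 = 1943 < 2546 = 2*1273, so 1/1273 is smaller: the convergent 230/19 is closer to x than 351/29.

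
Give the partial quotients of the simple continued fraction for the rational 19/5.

[3; 1, 4]

Run the Euclidean algorithm on 19 and 5; the successive quotients are the partial quotients a_0, a_1, ... (each step inverts the fractional part left over by the previous one):
  19 = 3*5 + 4, so a_0 = 3.
  5 = 1*4 + 1, so a_1 = 1.
  4 = 4*1 + 0, so a_2 = 4.
The remainder reaches 0 after 3 divisions, so the expansion has 3 partial quotients, read off in order.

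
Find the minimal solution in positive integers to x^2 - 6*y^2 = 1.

(x, y) = (5, 2)

First expand sqrt(6) as a continued fraction. With x_i = (sqrt(6) + m_i)/d_i and (m_0, d_0) = (0, 1): a_0 = floor(sqrt(6)) = 2, since 2^2 = 4 <= 6 < 9 = 3^2.
Iterate m_{i+1} = d_i*a_i - m_i, d_{i+1} = (6 - m_{i+1}^2)/d_i, a_{i+1} = floor((a_0 + m_{i+1})/d_{i+1}):
  m_1 = 1*2 - 0 = 2, d_1 = (6 - 2^2)/1 = 2/1 = 2, a_1 = floor((2 + 2)/2) = 2.
  m_2 = 2*2 - 2 = 2, d_2 = (6 - 2^2)/2 = 2/2 = 1, a_2 = floor((2 + 2)/1) = 4.
  m_3 = 1*4 - 2 = 2, d_3 = (6 - 2^2)/1 = 2/1 = 2: (m_3, d_3) = (m_1, d_1) = (2, 2), so from here the quotients repeat a_1, a_2; the period length is 2.
So sqrt(6) = [2; (2, 4)] with period length k = 2.
k is even, so the fundamental solution of x^2 - 6y^2 = 1 is (p_{k-1}, q_{k-1}) = (p_1, q_1); compute convergents through index 1.
Convergents (p_i = a_i*p_{i-1} + p_{i-2}, q_i = a_i*q_{i-1} + q_{i-2} with p_{-2}=0, p_{-1}=1, q_{-2}=1, q_{-1}=0):
  i=0: a_0=2, p_0 = 2*1 + 0 = 2, q_0 = 2*0 + 1 = 1.
  i=1: a_1=2, p_1 = 2*2 + 1 = 5, q_1 = 2*1 + 0 = 2.
Check: 5^2 - 6*2^2 = 25 - 24 = 1, so (x, y) = (5, 2) solves the equation, and by the theorem it is the least positive solution.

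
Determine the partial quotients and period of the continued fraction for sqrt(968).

[31; (8, 1, 6, 1, 8, 62)]

Write x_i = (sqrt(968) + m_i)/d_i with (m_0, d_0) = (0, 1). a_0 = floor(sqrt(968)) = 31, since 31^2 = 961 <= 968 < 1024 = 32^2.
Iterate m_{i+1} = d_i*a_i - m_i, d_{i+1} = (968 - m_{i+1}^2)/d_i, a_{i+1} = floor((a_0 + m_{i+1})/d_{i+1}):
  m_1 = 1*31 - 0 = 31, d_1 = (968 - 31^2)/1 = 7/1 = 7, a_1 = floor((31 + 31)/7) = 8.
  m_2 = 7*8 - 31 = 25, d_2 = (968 - 25^2)/7 = 343/7 = 49, a_2 = floor((31 + 25)/49) = 1.
  m_3 = 49*1 - 25 = 24, d_3 = (968 - 24^2)/49 = 392/49 = 8, a_3 = floor((31 + 24)/8) = 6.
  m_4 = 8*6 - 24 = 24, d_4 = (968 - 24^2)/8 = 392/8 = 49, a_4 = floor((31 + 24)/49) = 1.
  m_5 = 49*1 - 24 = 25, d_5 = (968 - 25^2)/49 = 343/49 = 7, a_5 = floor((31 + 25)/7) = 8.
  m_6 = 7*8 - 25 = 31, d_6 = (968 - 31^2)/7 = 7/7 = 1, a_6 = floor((31 + 31)/1) = 62.
  m_7 = 1*62 - 31 = 31, d_7 = (968 - 31^2)/1 = 7/1 = 7: (m_7, d_7) = (m_1, d_1) = (31, 7), so from here the quotients repeat a_1, ..., a_6; the period length is 6.
Hence the expansion of sqrt(968) is a_0 = 31 followed by the repeating block 8, 1, 6, 1, 8, 62 (period 6).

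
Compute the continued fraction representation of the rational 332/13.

Run the Euclidean algorithm on 332 and 13; the successive quotients are the partial quotients a_0, a_1, ... (each step inverts the fractional part left over by the previous one):
  332 = 25*13 + 7, so a_0 = 25.
  13 = 1*7 + 6, so a_1 = 1.
  7 = 1*6 + 1, so a_2 = 1.
  6 = 6*1 + 0, so a_3 = 6.
The remainder reaches 0 after 4 divisions, so the expansion has 4 partial quotients, read off in order.

[25; 1, 1, 6]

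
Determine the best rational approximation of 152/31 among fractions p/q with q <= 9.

Expand x = 152/31 as a continued fraction with the Euclidean algorithm:
  152 = 4*31 + 28, so a_0 = 4.
  31 = 1*28 + 3, so a_1 = 1.
  28 = 9*3 + 1, so a_2 = 9.
  3 = 3*1 + 0, so a_3 = 3.
so x = [4; 1, 9, 3].
Convergents (p_i = a_i*p_{i-1} + p_{i-2}, q_i = a_i*q_{i-1} + q_{i-2} with p_{-2}=0, p_{-1}=1, q_{-2}=1, q_{-1}=0), until the denominator exceeds 9:
  i=0: a_0=4, p_0 = 4*1 + 0 = 4, q_0 = 4*0 + 1 = 1.
  i=1: a_1=1, p_1 = 1*4 + 1 = 5, q_1 = 1*1 + 0 = 1.
  i=2: a_2=9, p_2 = 9*5 + 4 = 49, q_2 = 9*1 + 1 = 10.
q_2 = 10 > 9, so the last convergent with denominator <= 9 is p_1/q_1 = 5/1.
The closest fraction with denominator <= 9 is either p_1/q_1 or the intermediate fraction (k*p_1 + p_0)/(k*q_1 + q_0) with the largest k >= 1 whose denominator stays <= 9; these approach x as k grows, and every other convergent or intermediate fraction in range is farther away.
Largest k: floor((9 - q_0)/q_1) = floor((9 - 1)/1) = 8.
That gives (8*5 + 4)/(8*1 + 1) = 44/9.
Compare the errors: |x - 5/1| = |152*1 - 5*31|/(31*1) = 3/31, and |x - 44/9| = |152*9 - 44*31|/(31*9) = 4/279.
Cross-multiplying, 4*31 = 124 < 837 = 3*279, so 4/279 is smaller: the intermediate fraction 44/9 is closer to x than 5/1.

44/9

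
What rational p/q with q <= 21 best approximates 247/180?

11/8

Expand x = 247/180 as a continued fraction with the Euclidean algorithm:
  247 = 1*180 + 67, so a_0 = 1.
  180 = 2*67 + 46, so a_1 = 2.
  67 = 1*46 + 21, so a_2 = 1.
  46 = 2*21 + 4, so a_3 = 2.
  21 = 5*4 + 1, so a_4 = 5.
  4 = 4*1 + 0, so a_5 = 4.
so x = [1; 2, 1, 2, 5, 4].
Convergents (p_i = a_i*p_{i-1} + p_{i-2}, q_i = a_i*q_{i-1} + q_{i-2} with p_{-2}=0, p_{-1}=1, q_{-2}=1, q_{-1}=0), until the denominator exceeds 21:
  i=0: a_0=1, p_0 = 1*1 + 0 = 1, q_0 = 1*0 + 1 = 1.
  i=1: a_1=2, p_1 = 2*1 + 1 = 3, q_1 = 2*1 + 0 = 2.
  i=2: a_2=1, p_2 = 1*3 + 1 = 4, q_2 = 1*2 + 1 = 3.
  i=3: a_3=2, p_3 = 2*4 + 3 = 11, q_3 = 2*3 + 2 = 8.
  i=4: a_4=5, p_4 = 5*11 + 4 = 59, q_4 = 5*8 + 3 = 43.
q_4 = 43 > 21, so the last convergent with denominator <= 21 is p_3/q_3 = 11/8.
The closest fraction with denominator <= 21 is either p_3/q_3 or the intermediate fraction (k*p_3 + p_2)/(k*q_3 + q_2) with the largest k >= 1 whose denominator stays <= 21; these approach x as k grows, and every other convergent or intermediate fraction in range is farther away.
Largest k: floor((21 - q_2)/q_3) = floor((21 - 3)/8) = 2.
That gives (2*11 + 4)/(2*8 + 3) = 26/19.
Compare the errors: |x - 11/8| = |247*8 - 11*180|/(180*8) = 4/1440, and |x - 26/19| = |247*19 - 26*180|/(180*19) = 13/3420.
Cross-multiplying, 4*3420 = 13680 < 18720 = 13*1440, so 4/1440 is smaller: the convergent 11/8 is closer to x than 26/19.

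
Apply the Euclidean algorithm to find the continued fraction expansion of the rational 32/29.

[1; 9, 1, 2]

Run the Euclidean algorithm on 32 and 29; the successive quotients are the partial quotients a_0, a_1, ... (each step inverts the fractional part left over by the previous one):
  32 = 1*29 + 3, so a_0 = 1.
  29 = 9*3 + 2, so a_1 = 9.
  3 = 1*2 + 1, so a_2 = 1.
  2 = 2*1 + 0, so a_3 = 2.
The remainder reaches 0 after 4 divisions, so the expansion has 4 partial quotients, read off in order.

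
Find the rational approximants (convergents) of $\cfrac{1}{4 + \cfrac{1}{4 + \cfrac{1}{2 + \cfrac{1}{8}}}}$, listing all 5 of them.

Using the convergent recurrence p_i = a_i*p_{i-1} + p_{i-2}, q_i = a_i*q_{i-1} + q_{i-2} with p_{-2}=0, p_{-1}=1, q_{-2}=1, q_{-1}=0:
  i=0: a_0=0, p_0 = 0*1 + 0 = 0, q_0 = 0*0 + 1 = 1.
  i=1: a_1=4, p_1 = 4*0 + 1 = 1, q_1 = 4*1 + 0 = 4.
  i=2: a_2=4, p_2 = 4*1 + 0 = 4, q_2 = 4*4 + 1 = 17.
  i=3: a_3=2, p_3 = 2*4 + 1 = 9, q_3 = 2*17 + 4 = 38.
  i=4: a_4=8, p_4 = 8*9 + 4 = 76, q_4 = 8*38 + 17 = 321.

0/1, 1/4, 4/17, 9/38, 76/321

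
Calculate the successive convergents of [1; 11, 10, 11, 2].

Using the convergent recurrence p_i = a_i*p_{i-1} + p_{i-2}, q_i = a_i*q_{i-1} + q_{i-2} with p_{-2}=0, p_{-1}=1, q_{-2}=1, q_{-1}=0:
  i=0: a_0=1, p_0 = 1*1 + 0 = 1, q_0 = 1*0 + 1 = 1.
  i=1: a_1=11, p_1 = 11*1 + 1 = 12, q_1 = 11*1 + 0 = 11.
  i=2: a_2=10, p_2 = 10*12 + 1 = 121, q_2 = 10*11 + 1 = 111.
  i=3: a_3=11, p_3 = 11*121 + 12 = 1343, q_3 = 11*111 + 11 = 1232.
  i=4: a_4=2, p_4 = 2*1343 + 121 = 2807, q_4 = 2*1232 + 111 = 2575.

1/1, 12/11, 121/111, 1343/1232, 2807/2575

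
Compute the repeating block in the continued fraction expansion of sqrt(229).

Write x_i = (sqrt(229) + m_i)/d_i with (m_0, d_0) = (0, 1). a_0 = floor(sqrt(229)) = 15, since 15^2 = 225 <= 229 < 256 = 16^2.
Iterate m_{i+1} = d_i*a_i - m_i, d_{i+1} = (229 - m_{i+1}^2)/d_i, a_{i+1} = floor((a_0 + m_{i+1})/d_{i+1}):
  m_1 = 1*15 - 0 = 15, d_1 = (229 - 15^2)/1 = 4/1 = 4, a_1 = floor((15 + 15)/4) = 7.
  m_2 = 4*7 - 15 = 13, d_2 = (229 - 13^2)/4 = 60/4 = 15, a_2 = floor((15 + 13)/15) = 1.
  m_3 = 15*1 - 13 = 2, d_3 = (229 - 2^2)/15 = 225/15 = 15, a_3 = floor((15 + 2)/15) = 1.
  m_4 = 15*1 - 2 = 13, d_4 = (229 - 13^2)/15 = 60/15 = 4, a_4 = floor((15 + 13)/4) = 7.
  m_5 = 4*7 - 13 = 15, d_5 = (229 - 15^2)/4 = 4/4 = 1, a_5 = floor((15 + 15)/1) = 30.
  m_6 = 1*30 - 15 = 15, d_6 = (229 - 15^2)/1 = 4/1 = 4: (m_6, d_6) = (m_1, d_1) = (15, 4), so from here the quotients repeat a_1, ..., a_5; the period length is 5.
Hence the expansion of sqrt(229) is a_0 = 15 followed by the repeating block 7, 1, 1, 7, 30 (period 5).

[15; (7, 1, 1, 7, 30)]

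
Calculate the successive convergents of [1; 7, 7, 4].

Using the convergent recurrence p_i = a_i*p_{i-1} + p_{i-2}, q_i = a_i*q_{i-1} + q_{i-2} with p_{-2}=0, p_{-1}=1, q_{-2}=1, q_{-1}=0:
  i=0: a_0=1, p_0 = 1*1 + 0 = 1, q_0 = 1*0 + 1 = 1.
  i=1: a_1=7, p_1 = 7*1 + 1 = 8, q_1 = 7*1 + 0 = 7.
  i=2: a_2=7, p_2 = 7*8 + 1 = 57, q_2 = 7*7 + 1 = 50.
  i=3: a_3=4, p_3 = 4*57 + 8 = 236, q_3 = 4*50 + 7 = 207.

1/1, 8/7, 57/50, 236/207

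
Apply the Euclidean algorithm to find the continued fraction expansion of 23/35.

Run the Euclidean algorithm on 23 and 35; the successive quotients are the partial quotients a_0, a_1, ... (each step inverts the fractional part left over by the previous one):
  23 = 0*35 + 23, so a_0 = 0.
  35 = 1*23 + 12, so a_1 = 1.
  23 = 1*12 + 11, so a_2 = 1.
  12 = 1*11 + 1, so a_3 = 1.
  11 = 11*1 + 0, so a_4 = 11.
The remainder reaches 0 after 5 divisions, so the expansion has 5 partial quotients, read off in order.

[0; 1, 1, 1, 11]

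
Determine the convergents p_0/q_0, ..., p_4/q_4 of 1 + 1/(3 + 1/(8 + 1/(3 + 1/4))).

Using the convergent recurrence p_i = a_i*p_{i-1} + p_{i-2}, q_i = a_i*q_{i-1} + q_{i-2} with p_{-2}=0, p_{-1}=1, q_{-2}=1, q_{-1}=0:
  i=0: a_0=1, p_0 = 1*1 + 0 = 1, q_0 = 1*0 + 1 = 1.
  i=1: a_1=3, p_1 = 3*1 + 1 = 4, q_1 = 3*1 + 0 = 3.
  i=2: a_2=8, p_2 = 8*4 + 1 = 33, q_2 = 8*3 + 1 = 25.
  i=3: a_3=3, p_3 = 3*33 + 4 = 103, q_3 = 3*25 + 3 = 78.
  i=4: a_4=4, p_4 = 4*103 + 33 = 445, q_4 = 4*78 + 25 = 337.

1/1, 4/3, 33/25, 103/78, 445/337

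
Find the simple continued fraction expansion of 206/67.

Run the Euclidean algorithm on 206 and 67; the successive quotients are the partial quotients a_0, a_1, ... (each step inverts the fractional part left over by the previous one):
  206 = 3*67 + 5, so a_0 = 3.
  67 = 13*5 + 2, so a_1 = 13.
  5 = 2*2 + 1, so a_2 = 2.
  2 = 2*1 + 0, so a_3 = 2.
The remainder reaches 0 after 4 divisions, so the expansion has 4 partial quotients, read off in order.

[3; 13, 2, 2]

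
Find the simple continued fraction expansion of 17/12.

Run the Euclidean algorithm on 17 and 12; the successive quotients are the partial quotients a_0, a_1, ... (each step inverts the fractional part left over by the previous one):
  17 = 1*12 + 5, so a_0 = 1.
  12 = 2*5 + 2, so a_1 = 2.
  5 = 2*2 + 1, so a_2 = 2.
  2 = 2*1 + 0, so a_3 = 2.
The remainder reaches 0 after 4 divisions, so the expansion has 4 partial quotients, read off in order.

[1; 2, 2, 2]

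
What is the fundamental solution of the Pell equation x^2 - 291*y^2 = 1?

(x, y) = (290, 17)

First expand sqrt(291) as a continued fraction. With x_i = (sqrt(291) + m_i)/d_i and (m_0, d_0) = (0, 1): a_0 = floor(sqrt(291)) = 17, since 17^2 = 289 <= 291 < 324 = 18^2.
Iterate m_{i+1} = d_i*a_i - m_i, d_{i+1} = (291 - m_{i+1}^2)/d_i, a_{i+1} = floor((a_0 + m_{i+1})/d_{i+1}):
  m_1 = 1*17 - 0 = 17, d_1 = (291 - 17^2)/1 = 2/1 = 2, a_1 = floor((17 + 17)/2) = 17.
  m_2 = 2*17 - 17 = 17, d_2 = (291 - 17^2)/2 = 2/2 = 1, a_2 = floor((17 + 17)/1) = 34.
  m_3 = 1*34 - 17 = 17, d_3 = (291 - 17^2)/1 = 2/1 = 2: (m_3, d_3) = (m_1, d_1) = (17, 2), so from here the quotients repeat a_1, a_2; the period length is 2.
So sqrt(291) = [17; (17, 34)] with period length k = 2.
k is even, so the fundamental solution of x^2 - 291y^2 = 1 is (p_{k-1}, q_{k-1}) = (p_1, q_1); compute convergents through index 1.
Convergents (p_i = a_i*p_{i-1} + p_{i-2}, q_i = a_i*q_{i-1} + q_{i-2} with p_{-2}=0, p_{-1}=1, q_{-2}=1, q_{-1}=0):
  i=0: a_0=17, p_0 = 17*1 + 0 = 17, q_0 = 17*0 + 1 = 1.
  i=1: a_1=17, p_1 = 17*17 + 1 = 290, q_1 = 17*1 + 0 = 17.
Check: 290^2 - 291*17^2 = 84100 - 84099 = 1, so (x, y) = (290, 17) solves the equation, and by the theorem it is the least positive solution.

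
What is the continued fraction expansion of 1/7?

Run the Euclidean algorithm on 1 and 7; the successive quotients are the partial quotients a_0, a_1, ... (each step inverts the fractional part left over by the previous one):
  1 = 0*7 + 1, so a_0 = 0.
  7 = 7*1 + 0, so a_1 = 7.
The remainder reaches 0 after 2 divisions, so the expansion has 2 partial quotients, read off in order.

[0; 7]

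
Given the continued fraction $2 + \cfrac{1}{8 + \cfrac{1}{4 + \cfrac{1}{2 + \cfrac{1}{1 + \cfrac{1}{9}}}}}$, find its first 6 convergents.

2/1, 17/8, 70/33, 157/74, 227/107, 2200/1037

Using the convergent recurrence p_i = a_i*p_{i-1} + p_{i-2}, q_i = a_i*q_{i-1} + q_{i-2} with p_{-2}=0, p_{-1}=1, q_{-2}=1, q_{-1}=0:
  i=0: a_0=2, p_0 = 2*1 + 0 = 2, q_0 = 2*0 + 1 = 1.
  i=1: a_1=8, p_1 = 8*2 + 1 = 17, q_1 = 8*1 + 0 = 8.
  i=2: a_2=4, p_2 = 4*17 + 2 = 70, q_2 = 4*8 + 1 = 33.
  i=3: a_3=2, p_3 = 2*70 + 17 = 157, q_3 = 2*33 + 8 = 74.
  i=4: a_4=1, p_4 = 1*157 + 70 = 227, q_4 = 1*74 + 33 = 107.
  i=5: a_5=9, p_5 = 9*227 + 157 = 2200, q_5 = 9*107 + 74 = 1037.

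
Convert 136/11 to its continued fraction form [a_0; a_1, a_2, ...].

[12; 2, 1, 3]

Run the Euclidean algorithm on 136 and 11; the successive quotients are the partial quotients a_0, a_1, ... (each step inverts the fractional part left over by the previous one):
  136 = 12*11 + 4, so a_0 = 12.
  11 = 2*4 + 3, so a_1 = 2.
  4 = 1*3 + 1, so a_2 = 1.
  3 = 3*1 + 0, so a_3 = 3.
The remainder reaches 0 after 4 divisions, so the expansion has 4 partial quotients, read off in order.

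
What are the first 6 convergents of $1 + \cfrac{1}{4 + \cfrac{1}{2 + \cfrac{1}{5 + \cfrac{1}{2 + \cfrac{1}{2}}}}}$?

1/1, 5/4, 11/9, 60/49, 131/107, 322/263

Using the convergent recurrence p_i = a_i*p_{i-1} + p_{i-2}, q_i = a_i*q_{i-1} + q_{i-2} with p_{-2}=0, p_{-1}=1, q_{-2}=1, q_{-1}=0:
  i=0: a_0=1, p_0 = 1*1 + 0 = 1, q_0 = 1*0 + 1 = 1.
  i=1: a_1=4, p_1 = 4*1 + 1 = 5, q_1 = 4*1 + 0 = 4.
  i=2: a_2=2, p_2 = 2*5 + 1 = 11, q_2 = 2*4 + 1 = 9.
  i=3: a_3=5, p_3 = 5*11 + 5 = 60, q_3 = 5*9 + 4 = 49.
  i=4: a_4=2, p_4 = 2*60 + 11 = 131, q_4 = 2*49 + 9 = 107.
  i=5: a_5=2, p_5 = 2*131 + 60 = 322, q_5 = 2*107 + 49 = 263.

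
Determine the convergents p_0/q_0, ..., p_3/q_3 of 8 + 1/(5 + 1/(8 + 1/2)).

8/1, 41/5, 336/41, 713/87

Using the convergent recurrence p_i = a_i*p_{i-1} + p_{i-2}, q_i = a_i*q_{i-1} + q_{i-2} with p_{-2}=0, p_{-1}=1, q_{-2}=1, q_{-1}=0:
  i=0: a_0=8, p_0 = 8*1 + 0 = 8, q_0 = 8*0 + 1 = 1.
  i=1: a_1=5, p_1 = 5*8 + 1 = 41, q_1 = 5*1 + 0 = 5.
  i=2: a_2=8, p_2 = 8*41 + 8 = 336, q_2 = 8*5 + 1 = 41.
  i=3: a_3=2, p_3 = 2*336 + 41 = 713, q_3 = 2*41 + 5 = 87.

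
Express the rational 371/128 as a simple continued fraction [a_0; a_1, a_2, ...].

[2; 1, 8, 1, 5, 2]

Run the Euclidean algorithm on 371 and 128; the successive quotients are the partial quotients a_0, a_1, ... (each step inverts the fractional part left over by the previous one):
  371 = 2*128 + 115, so a_0 = 2.
  128 = 1*115 + 13, so a_1 = 1.
  115 = 8*13 + 11, so a_2 = 8.
  13 = 1*11 + 2, so a_3 = 1.
  11 = 5*2 + 1, so a_4 = 5.
  2 = 2*1 + 0, so a_5 = 2.
The remainder reaches 0 after 6 divisions, so the expansion has 6 partial quotients, read off in order.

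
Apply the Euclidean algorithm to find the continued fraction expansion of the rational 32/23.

[1; 2, 1, 1, 4]

Run the Euclidean algorithm on 32 and 23; the successive quotients are the partial quotients a_0, a_1, ... (each step inverts the fractional part left over by the previous one):
  32 = 1*23 + 9, so a_0 = 1.
  23 = 2*9 + 5, so a_1 = 2.
  9 = 1*5 + 4, so a_2 = 1.
  5 = 1*4 + 1, so a_3 = 1.
  4 = 4*1 + 0, so a_4 = 4.
The remainder reaches 0 after 5 divisions, so the expansion has 5 partial quotients, read off in order.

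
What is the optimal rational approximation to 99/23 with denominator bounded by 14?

Expand x = 99/23 as a continued fraction with the Euclidean algorithm:
  99 = 4*23 + 7, so a_0 = 4.
  23 = 3*7 + 2, so a_1 = 3.
  7 = 3*2 + 1, so a_2 = 3.
  2 = 2*1 + 0, so a_3 = 2.
so x = [4; 3, 3, 2].
Convergents (p_i = a_i*p_{i-1} + p_{i-2}, q_i = a_i*q_{i-1} + q_{i-2} with p_{-2}=0, p_{-1}=1, q_{-2}=1, q_{-1}=0), until the denominator exceeds 14:
  i=0: a_0=4, p_0 = 4*1 + 0 = 4, q_0 = 4*0 + 1 = 1.
  i=1: a_1=3, p_1 = 3*4 + 1 = 13, q_1 = 3*1 + 0 = 3.
  i=2: a_2=3, p_2 = 3*13 + 4 = 43, q_2 = 3*3 + 1 = 10.
  i=3: a_3=2, p_3 = 2*43 + 13 = 99, q_3 = 2*10 + 3 = 23.
q_3 = 23 > 14, so the last convergent with denominator <= 14 is p_2/q_2 = 43/10.
The closest fraction with denominator <= 14 is either p_2/q_2 or the intermediate fraction (k*p_2 + p_1)/(k*q_2 + q_1) with the largest k >= 1 whose denominator stays <= 14; these approach x as k grows, and every other convergent or intermediate fraction in range is farther away.
Largest k: floor((14 - q_1)/q_2) = floor((14 - 3)/10) = 1.
That gives (1*43 + 13)/(1*10 + 3) = 56/13.
Compare the errors: |x - 43/10| = |99*10 - 43*23|/(23*10) = 1/230, and |x - 56/13| = |99*13 - 56*23|/(23*13) = 1/299.
Cross-multiplying, 1*230 = 230 < 299 = 1*299, so 1/299 is smaller: the intermediate fraction 56/13 is closer to x than 43/10.

56/13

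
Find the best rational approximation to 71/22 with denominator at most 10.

Expand x = 71/22 as a continued fraction with the Euclidean algorithm:
  71 = 3*22 + 5, so a_0 = 3.
  22 = 4*5 + 2, so a_1 = 4.
  5 = 2*2 + 1, so a_2 = 2.
  2 = 2*1 + 0, so a_3 = 2.
so x = [3; 4, 2, 2].
Convergents (p_i = a_i*p_{i-1} + p_{i-2}, q_i = a_i*q_{i-1} + q_{i-2} with p_{-2}=0, p_{-1}=1, q_{-2}=1, q_{-1}=0), until the denominator exceeds 10:
  i=0: a_0=3, p_0 = 3*1 + 0 = 3, q_0 = 3*0 + 1 = 1.
  i=1: a_1=4, p_1 = 4*3 + 1 = 13, q_1 = 4*1 + 0 = 4.
  i=2: a_2=2, p_2 = 2*13 + 3 = 29, q_2 = 2*4 + 1 = 9.
  i=3: a_3=2, p_3 = 2*29 + 13 = 71, q_3 = 2*9 + 4 = 22.
q_3 = 22 > 10, so the last convergent with denominator <= 10 is p_2/q_2 = 29/9.
The closest fraction with denominator <= 10 is either p_2/q_2 or the intermediate fraction (k*p_2 + p_1)/(k*q_2 + q_1) with the largest k >= 1 whose denominator stays <= 10; these approach x as k grows, and every other convergent or intermediate fraction in range is farther away.
Largest k: floor((10 - q_1)/q_2) = floor((10 - 4)/9) = 0.
Since k = 0, no intermediate fraction beyond p_2/q_2 has denominator <= 10, so the convergent 29/9 is the closest (its error is |71*9 - 29*22|/(22*9) = 1/198).

29/9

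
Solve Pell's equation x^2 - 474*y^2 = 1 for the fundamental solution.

(x, y) = (193549, 8890)

First expand sqrt(474) as a continued fraction. With x_i = (sqrt(474) + m_i)/d_i and (m_0, d_0) = (0, 1): a_0 = floor(sqrt(474)) = 21, since 21^2 = 441 <= 474 < 484 = 22^2.
Iterate m_{i+1} = d_i*a_i - m_i, d_{i+1} = (474 - m_{i+1}^2)/d_i, a_{i+1} = floor((a_0 + m_{i+1})/d_{i+1}):
  m_1 = 1*21 - 0 = 21, d_1 = (474 - 21^2)/1 = 33/1 = 33, a_1 = floor((21 + 21)/33) = 1.
  m_2 = 33*1 - 21 = 12, d_2 = (474 - 12^2)/33 = 330/33 = 10, a_2 = floor((21 + 12)/10) = 3.
  m_3 = 10*3 - 12 = 18, d_3 = (474 - 18^2)/10 = 150/10 = 15, a_3 = floor((21 + 18)/15) = 2.
  m_4 = 15*2 - 18 = 12, d_4 = (474 - 12^2)/15 = 330/15 = 22, a_4 = floor((21 + 12)/22) = 1.
  m_5 = 22*1 - 12 = 10, d_5 = (474 - 10^2)/22 = 374/22 = 17, a_5 = floor((21 + 10)/17) = 1.
  m_6 = 17*1 - 10 = 7, d_6 = (474 - 7^2)/17 = 425/17 = 25, a_6 = floor((21 + 7)/25) = 1.
  m_7 = 25*1 - 7 = 18, d_7 = (474 - 18^2)/25 = 150/25 = 6, a_7 = floor((21 + 18)/6) = 6.
  m_8 = 6*6 - 18 = 18, d_8 = (474 - 18^2)/6 = 150/6 = 25, a_8 = floor((21 + 18)/25) = 1.
  m_9 = 25*1 - 18 = 7, d_9 = (474 - 7^2)/25 = 425/25 = 17, a_9 = floor((21 + 7)/17) = 1.
  m_10 = 17*1 - 7 = 10, d_10 = (474 - 10^2)/17 = 374/17 = 22, a_10 = floor((21 + 10)/22) = 1.
  m_11 = 22*1 - 10 = 12, d_11 = (474 - 12^2)/22 = 330/22 = 15, a_11 = floor((21 + 12)/15) = 2.
  m_12 = 15*2 - 12 = 18, d_12 = (474 - 18^2)/15 = 150/15 = 10, a_12 = floor((21 + 18)/10) = 3.
  m_13 = 10*3 - 18 = 12, d_13 = (474 - 12^2)/10 = 330/10 = 33, a_13 = floor((21 + 12)/33) = 1.
  m_14 = 33*1 - 12 = 21, d_14 = (474 - 21^2)/33 = 33/33 = 1, a_14 = floor((21 + 21)/1) = 42.
  m_15 = 1*42 - 21 = 21, d_15 = (474 - 21^2)/1 = 33/1 = 33: (m_15, d_15) = (m_1, d_1) = (21, 33), so from here the quotients repeat a_1, ..., a_14; the period length is 14.
So sqrt(474) = [21; (1, 3, 2, 1, 1, 1, 6, 1, 1, 1, 2, 3, 1, 42)] with period length k = 14.
k is even, so the fundamental solution of x^2 - 474y^2 = 1 is (p_{k-1}, q_{k-1}) = (p_13, q_13); compute convergents through index 13.
Convergents (p_i = a_i*p_{i-1} + p_{i-2}, q_i = a_i*q_{i-1} + q_{i-2} with p_{-2}=0, p_{-1}=1, q_{-2}=1, q_{-1}=0):
  i=0: a_0=21, p_0 = 21*1 + 0 = 21, q_0 = 21*0 + 1 = 1.
  i=1: a_1=1, p_1 = 1*21 + 1 = 22, q_1 = 1*1 + 0 = 1.
  i=2: a_2=3, p_2 = 3*22 + 21 = 87, q_2 = 3*1 + 1 = 4.
  i=3: a_3=2, p_3 = 2*87 + 22 = 196, q_3 = 2*4 + 1 = 9.
  i=4: a_4=1, p_4 = 1*196 + 87 = 283, q_4 = 1*9 + 4 = 13.
  i=5: a_5=1, p_5 = 1*283 + 196 = 479, q_5 = 1*13 + 9 = 22.
  i=6: a_6=1, p_6 = 1*479 + 283 = 762, q_6 = 1*22 + 13 = 35.
  i=7: a_7=6, p_7 = 6*762 + 479 = 5051, q_7 = 6*35 + 22 = 232.
  i=8: a_8=1, p_8 = 1*5051 + 762 = 5813, q_8 = 1*232 + 35 = 267.
  i=9: a_9=1, p_9 = 1*5813 + 5051 = 10864, q_9 = 1*267 + 232 = 499.
  i=10: a_10=1, p_10 = 1*10864 + 5813 = 16677, q_10 = 1*499 + 267 = 766.
  i=11: a_11=2, p_11 = 2*16677 + 10864 = 44218, q_11 = 2*766 + 499 = 2031.
  i=12: a_12=3, p_12 = 3*44218 + 16677 = 149331, q_12 = 3*2031 + 766 = 6859.
  i=13: a_13=1, p_13 = 1*149331 + 44218 = 193549, q_13 = 1*6859 + 2031 = 8890.
Check: 193549^2 - 474*8890^2 = 37461215401 - 37461215400 = 1, so (x, y) = (193549, 8890) solves the equation, and by the theorem it is the least positive solution.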